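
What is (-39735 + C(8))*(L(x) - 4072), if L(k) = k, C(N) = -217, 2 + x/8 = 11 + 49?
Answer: 144146816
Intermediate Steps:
x = 464 (x = -16 + 8*(11 + 49) = -16 + 8*60 = -16 + 480 = 464)
(-39735 + C(8))*(L(x) - 4072) = (-39735 - 217)*(464 - 4072) = -39952*(-3608) = 144146816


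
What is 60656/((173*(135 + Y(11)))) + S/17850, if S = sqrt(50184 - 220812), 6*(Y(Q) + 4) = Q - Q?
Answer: 60656/22663 + I*sqrt(42657)/8925 ≈ 2.6764 + 0.023141*I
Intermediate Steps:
Y(Q) = -4 (Y(Q) = -4 + (Q - Q)/6 = -4 + (1/6)*0 = -4 + 0 = -4)
S = 2*I*sqrt(42657) (S = sqrt(-170628) = 2*I*sqrt(42657) ≈ 413.07*I)
60656/((173*(135 + Y(11)))) + S/17850 = 60656/((173*(135 - 4))) + (2*I*sqrt(42657))/17850 = 60656/((173*131)) + (2*I*sqrt(42657))*(1/17850) = 60656/22663 + I*sqrt(42657)/8925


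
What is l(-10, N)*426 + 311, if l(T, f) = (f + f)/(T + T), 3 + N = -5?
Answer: 3259/5 ≈ 651.80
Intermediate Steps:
N = -8 (N = -3 - 5 = -8)
l(T, f) = f/T (l(T, f) = (2*f)/((2*T)) = (2*f)*(1/(2*T)) = f/T)
l(-10, N)*426 + 311 = -8/(-10)*426 + 311 = -8*(-1/10)*426 + 311 = (4/5)*426 + 311 = 1704/5 + 311 = 3259/5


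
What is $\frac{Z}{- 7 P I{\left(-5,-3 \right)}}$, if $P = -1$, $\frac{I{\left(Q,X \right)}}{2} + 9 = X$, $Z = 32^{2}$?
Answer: $- \frac{128}{21} \approx -6.0952$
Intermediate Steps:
$Z = 1024$
$I{\left(Q,X \right)} = -18 + 2 X$
$\frac{Z}{- 7 P I{\left(-5,-3 \right)}} = \frac{1024}{\left(-7\right) \left(-1\right) \left(-18 + 2 \left(-3\right)\right)} = \frac{1024}{7 \left(-18 - 6\right)} = \frac{1024}{7 \left(-24\right)} = \frac{1024}{-168} = 1024 \left(- \frac{1}{168}\right) = - \frac{128}{21}$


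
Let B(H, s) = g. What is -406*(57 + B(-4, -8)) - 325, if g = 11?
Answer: -27933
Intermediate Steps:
B(H, s) = 11
-406*(57 + B(-4, -8)) - 325 = -406*(57 + 11) - 325 = -406*68 - 325 = -27608 - 325 = -27933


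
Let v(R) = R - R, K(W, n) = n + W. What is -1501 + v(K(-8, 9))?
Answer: -1501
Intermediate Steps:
K(W, n) = W + n
v(R) = 0
-1501 + v(K(-8, 9)) = -1501 + 0 = -1501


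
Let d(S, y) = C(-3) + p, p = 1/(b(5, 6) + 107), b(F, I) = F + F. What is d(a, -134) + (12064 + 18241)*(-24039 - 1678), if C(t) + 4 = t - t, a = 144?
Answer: -91184381612/117 ≈ -7.7935e+8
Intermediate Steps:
b(F, I) = 2*F
C(t) = -4 (C(t) = -4 + (t - t) = -4 + 0 = -4)
p = 1/117 (p = 1/(2*5 + 107) = 1/(10 + 107) = 1/117 ≈ 0.0085470)
d(S, y) = -467/117 (d(S, y) = -4 + 1/117 = -467/117)
d(a, -134) + (12064 + 18241)*(-24039 - 1678) = -467/117 + (12064 + 18241)*(-24039 - 1678) = -467/117 + 30305*(-25717) = -467/117 - 779353685 = -91184381612/117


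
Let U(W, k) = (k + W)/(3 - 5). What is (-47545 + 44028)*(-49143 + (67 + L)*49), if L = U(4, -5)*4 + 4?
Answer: 160255622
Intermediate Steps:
U(W, k) = -W/2 - k/2 (U(W, k) = (W + k)/(-2) = (W + k)*(-1/2) = -W/2 - k/2)
L = 6 (L = (-1/2*4 - 1/2*(-5))*4 + 4 = (-2 + 5/2)*4 + 4 = (1/2)*4 + 4 = 2 + 4 = 6)
(-47545 + 44028)*(-49143 + (67 + L)*49) = (-47545 + 44028)*(-49143 + (67 + 6)*49) = -3517*(-49143 + 73*49) = -3517*(-49143 + 3577) = -3517*(-45566) = 160255622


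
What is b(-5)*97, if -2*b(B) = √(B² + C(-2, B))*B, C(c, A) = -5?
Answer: 485*√5 ≈ 1084.5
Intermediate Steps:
b(B) = -B*√(-5 + B²)/2 (b(B) = -√(B² - 5)*B/2 = -√(-5 + B²)*B/2 = -B*√(-5 + B²)/2)
b(-5)*97 = -½*(-5)*√(-5 + (-5)²)*97 = -½*(-5)*√(-5 + 25)*97 = -½*(-5)*√20*97 = -½*(-5)*2*√5*97 = (5*√5)*97 = 485*√5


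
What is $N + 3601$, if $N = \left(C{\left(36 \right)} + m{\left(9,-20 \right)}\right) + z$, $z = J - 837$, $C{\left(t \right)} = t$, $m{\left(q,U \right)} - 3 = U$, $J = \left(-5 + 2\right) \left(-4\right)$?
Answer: $2795$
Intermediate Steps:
$J = 12$ ($J = \left(-3\right) \left(-4\right) = 12$)
$m{\left(q,U \right)} = 3 + U$
$z = -825$ ($z = 12 - 837 = -825$)
$N = -806$ ($N = \left(36 + \left(3 - 20\right)\right) - 825 = \left(36 - 17\right) - 825 = 19 - 825 = -806$)
$N + 3601 = -806 + 3601 = 2795$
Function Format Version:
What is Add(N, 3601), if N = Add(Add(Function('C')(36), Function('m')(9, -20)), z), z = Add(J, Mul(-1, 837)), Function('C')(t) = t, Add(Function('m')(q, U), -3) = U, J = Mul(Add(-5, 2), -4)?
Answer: 2795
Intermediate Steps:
J = 12 (J = Mul(-3, -4) = 12)
Function('m')(q, U) = Add(3, U)
z = -825 (z = Add(12, Mul(-1, 837)) = Add(12, -837) = -825)
N = -806 (N = Add(Add(36, Add(3, -20)), -825) = Add(Add(36, -17), -825) = Add(19, -825) = -806)
Add(N, 3601) = Add(-806, 3601) = 2795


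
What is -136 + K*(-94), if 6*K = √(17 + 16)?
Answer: -136 - 47*√33/3 ≈ -226.00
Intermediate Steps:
K = √33/6 (K = √(17 + 16)/6 = √33/6 ≈ 0.95743)
-136 + K*(-94) = -136 + (√33/6)*(-94) = -136 - 47*√33/3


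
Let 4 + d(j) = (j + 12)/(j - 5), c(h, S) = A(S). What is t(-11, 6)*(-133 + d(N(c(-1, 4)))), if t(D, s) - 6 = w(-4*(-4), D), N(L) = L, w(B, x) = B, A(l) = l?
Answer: -3366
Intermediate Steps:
c(h, S) = S
d(j) = -4 + (12 + j)/(-5 + j) (d(j) = -4 + (j + 12)/(j - 5) = -4 + (12 + j)/(-5 + j))
t(D, s) = 22 (t(D, s) = 6 - 4*(-4) = 6 + 16 = 22)
t(-11, 6)*(-133 + d(N(c(-1, 4)))) = 22*(-133 + (32 - 3*4)/(-5 + 4)) = 22*(-133 + (32 - 12)/(-1)) = 22*(-133 - 1*20) = 22*(-133 - 20) = 22*(-153) = -3366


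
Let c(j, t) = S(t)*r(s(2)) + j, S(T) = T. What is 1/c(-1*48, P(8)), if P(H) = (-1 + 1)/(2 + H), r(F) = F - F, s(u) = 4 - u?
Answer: -1/48 ≈ -0.020833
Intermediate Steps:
r(F) = 0
P(H) = 0 (P(H) = 0/(2 + H) = 0)
c(j, t) = j (c(j, t) = t*0 + j = 0 + j = j)
1/c(-1*48, P(8)) = 1/(-1*48) = 1/(-48) = -1/48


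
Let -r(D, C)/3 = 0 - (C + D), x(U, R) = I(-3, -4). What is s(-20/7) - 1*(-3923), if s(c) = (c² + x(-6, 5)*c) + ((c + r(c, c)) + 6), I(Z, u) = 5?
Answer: 191241/49 ≈ 3902.9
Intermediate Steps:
x(U, R) = 5
r(D, C) = 3*C + 3*D (r(D, C) = -3*(0 - (C + D)) = -3*(0 + (-C - D)) = -3*(-C - D) = 3*C + 3*D)
s(c) = 6 + c² + 12*c (s(c) = (c² + 5*c) + ((c + (3*c + 3*c)) + 6) = (c² + 5*c) + ((c + 6*c) + 6) = (c² + 5*c) + (7*c + 6) = (c² + 5*c) + (6 + 7*c) = 6 + c² + 12*c)
s(-20/7) - 1*(-3923) = (6 + (-20/7)² + 12*(-20/7)) - 1*(-3923) = (6 + (-20*⅐)² + 12*(-20*⅐)) + 3923 = (6 + (-20/7)² + 12*(-20/7)) + 3923 = (6 + 400/49 - 240/7) + 3923 = -986/49 + 3923 = 191241/49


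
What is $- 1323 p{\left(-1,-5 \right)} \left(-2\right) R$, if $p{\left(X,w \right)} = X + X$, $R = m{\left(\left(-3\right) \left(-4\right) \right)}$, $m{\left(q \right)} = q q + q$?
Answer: $-825552$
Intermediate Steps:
$m{\left(q \right)} = q + q^{2}$ ($m{\left(q \right)} = q^{2} + q = q + q^{2}$)
$R = 156$ ($R = \left(-3\right) \left(-4\right) \left(1 - -12\right) = 12 \left(1 + 12\right) = 12 \cdot 13 = 156$)
$p{\left(X,w \right)} = 2 X$
$- 1323 p{\left(-1,-5 \right)} \left(-2\right) R = - 1323 \cdot 2 \left(-1\right) \left(-2\right) 156 = - 1323 \left(-2\right) \left(-2\right) 156 = - 1323 \cdot 4 \cdot 156 = \left(-1323\right) 624 = -825552$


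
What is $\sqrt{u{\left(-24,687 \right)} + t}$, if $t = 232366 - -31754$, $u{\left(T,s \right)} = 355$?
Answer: $5 \sqrt{10579} \approx 514.27$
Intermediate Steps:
$t = 264120$ ($t = 232366 + 31754 = 264120$)
$\sqrt{u{\left(-24,687 \right)} + t} = \sqrt{355 + 264120} = \sqrt{264475} = 5 \sqrt{10579}$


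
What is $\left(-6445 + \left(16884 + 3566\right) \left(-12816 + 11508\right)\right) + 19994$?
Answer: $-26735051$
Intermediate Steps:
$\left(-6445 + \left(16884 + 3566\right) \left(-12816 + 11508\right)\right) + 19994 = \left(-6445 + 20450 \left(-1308\right)\right) + 19994 = \left(-6445 - 26748600\right) + 19994 = -26755045 + 19994 = -26735051$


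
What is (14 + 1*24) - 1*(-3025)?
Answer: 3063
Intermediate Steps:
(14 + 1*24) - 1*(-3025) = (14 + 24) + 3025 = 38 + 3025 = 3063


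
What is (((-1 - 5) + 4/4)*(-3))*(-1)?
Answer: -15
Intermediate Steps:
(((-1 - 5) + 4/4)*(-3))*(-1) = ((-6 + 4*(1/4))*(-3))*(-1) = ((-6 + 1)*(-3))*(-1) = -5*(-3)*(-1) = 15*(-1) = -15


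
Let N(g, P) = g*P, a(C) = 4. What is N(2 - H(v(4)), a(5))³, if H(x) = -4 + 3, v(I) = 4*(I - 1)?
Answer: 1728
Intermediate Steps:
v(I) = -4 + 4*I (v(I) = 4*(-1 + I) = -4 + 4*I)
H(x) = -1
N(g, P) = P*g
N(2 - H(v(4)), a(5))³ = (4*(2 - 1*(-1)))³ = (4*(2 + 1))³ = (4*3)³ = 12³ = 1728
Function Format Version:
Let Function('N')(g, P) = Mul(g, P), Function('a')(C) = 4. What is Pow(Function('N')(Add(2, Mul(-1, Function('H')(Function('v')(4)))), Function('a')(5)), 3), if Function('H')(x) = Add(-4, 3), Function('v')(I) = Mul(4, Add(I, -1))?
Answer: 1728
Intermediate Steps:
Function('v')(I) = Add(-4, Mul(4, I)) (Function('v')(I) = Mul(4, Add(-1, I)) = Add(-4, Mul(4, I)))
Function('H')(x) = -1
Function('N')(g, P) = Mul(P, g)
Pow(Function('N')(Add(2, Mul(-1, Function('H')(Function('v')(4)))), Function('a')(5)), 3) = Pow(Mul(4, Add(2, Mul(-1, -1))), 3) = Pow(Mul(4, Add(2, 1)), 3) = Pow(Mul(4, 3), 3) = Pow(12, 3) = 1728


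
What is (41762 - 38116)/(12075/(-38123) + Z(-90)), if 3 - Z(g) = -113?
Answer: 138996458/4410193 ≈ 31.517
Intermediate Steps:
Z(g) = 116 (Z(g) = 3 - 1*(-113) = 3 + 113 = 116)
(41762 - 38116)/(12075/(-38123) + Z(-90)) = (41762 - 38116)/(12075/(-38123) + 116) = 3646/(12075*(-1/38123) + 116) = 3646/(-12075/38123 + 116) = 3646/(4410193/38123) = 3646*(38123/4410193) = 138996458/4410193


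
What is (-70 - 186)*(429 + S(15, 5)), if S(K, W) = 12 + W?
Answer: -114176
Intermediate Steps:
(-70 - 186)*(429 + S(15, 5)) = (-70 - 186)*(429 + (12 + 5)) = -256*(429 + 17) = -256*446 = -114176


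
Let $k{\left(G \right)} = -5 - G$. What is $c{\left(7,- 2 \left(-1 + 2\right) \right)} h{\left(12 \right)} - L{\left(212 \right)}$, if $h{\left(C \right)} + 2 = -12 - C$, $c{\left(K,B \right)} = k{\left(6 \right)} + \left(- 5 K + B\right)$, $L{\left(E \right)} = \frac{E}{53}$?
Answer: $1244$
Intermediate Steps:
$L{\left(E \right)} = \frac{E}{53}$ ($L{\left(E \right)} = E \frac{1}{53} = \frac{E}{53}$)
$c{\left(K,B \right)} = -11 + B - 5 K$ ($c{\left(K,B \right)} = \left(-5 - 6\right) + \left(- 5 K + B\right) = \left(-5 - 6\right) + \left(B - 5 K\right) = -11 + \left(B - 5 K\right) = -11 + B - 5 K$)
$h{\left(C \right)} = -14 - C$ ($h{\left(C \right)} = -2 - \left(12 + C\right) = -14 - C$)
$c{\left(7,- 2 \left(-1 + 2\right) \right)} h{\left(12 \right)} - L{\left(212 \right)} = \left(-11 - 2 \left(-1 + 2\right) - 35\right) \left(-14 - 12\right) - \frac{1}{53} \cdot 212 = \left(-11 - 2 - 35\right) \left(-14 - 12\right) - 4 = \left(-11 - 2 - 35\right) \left(-26\right) - 4 = \left(-48\right) \left(-26\right) - 4 = 1248 - 4 = 1244$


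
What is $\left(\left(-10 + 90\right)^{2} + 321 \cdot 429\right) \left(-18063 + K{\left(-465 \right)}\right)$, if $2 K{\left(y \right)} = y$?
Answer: $- \frac{5273092419}{2} \approx -2.6365 \cdot 10^{9}$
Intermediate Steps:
$K{\left(y \right)} = \frac{y}{2}$
$\left(\left(-10 + 90\right)^{2} + 321 \cdot 429\right) \left(-18063 + K{\left(-465 \right)}\right) = \left(\left(-10 + 90\right)^{2} + 321 \cdot 429\right) \left(-18063 + \frac{1}{2} \left(-465\right)\right) = \left(80^{2} + 137709\right) \left(-18063 - \frac{465}{2}\right) = \left(6400 + 137709\right) \left(- \frac{36591}{2}\right) = 144109 \left(- \frac{36591}{2}\right) = - \frac{5273092419}{2}$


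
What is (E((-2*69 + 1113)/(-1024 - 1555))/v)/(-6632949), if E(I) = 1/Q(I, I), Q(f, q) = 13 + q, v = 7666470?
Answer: -2579/1655311664736016560 ≈ -1.5580e-15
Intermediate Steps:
E(I) = 1/(13 + I)
(E((-2*69 + 1113)/(-1024 - 1555))/v)/(-6632949) = (1/((13 + (-2*69 + 1113)/(-1024 - 1555))*7666470))/(-6632949) = ((1/7666470)/(13 + (-138 + 1113)/(-2579)))*(-1/6632949) = ((1/7666470)/(13 + 975*(-1/2579)))*(-1/6632949) = ((1/7666470)/(13 - 975/2579))*(-1/6632949) = ((1/7666470)/(32552/2579))*(-1/6632949) = ((2579/32552)*(1/7666470))*(-1/6632949) = (2579/249558931440)*(-1/6632949) = -2579/1655311664736016560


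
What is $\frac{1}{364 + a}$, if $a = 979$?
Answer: $\frac{1}{1343} \approx 0.0007446$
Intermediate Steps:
$\frac{1}{364 + a} = \frac{1}{364 + 979} = \frac{1}{1343}$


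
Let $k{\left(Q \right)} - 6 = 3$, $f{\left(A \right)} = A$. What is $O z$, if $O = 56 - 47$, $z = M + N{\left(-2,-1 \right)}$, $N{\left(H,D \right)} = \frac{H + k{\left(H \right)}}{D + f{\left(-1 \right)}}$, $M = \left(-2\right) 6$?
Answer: $- \frac{279}{2} \approx -139.5$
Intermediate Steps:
$k{\left(Q \right)} = 9$ ($k{\left(Q \right)} = 6 + 3 = 9$)
$M = -12$
$N{\left(H,D \right)} = \frac{9 + H}{-1 + D}$ ($N{\left(H,D \right)} = \frac{H + 9}{D - 1} = \frac{9 + H}{-1 + D}$)
$z = - \frac{31}{2}$ ($z = -12 + \frac{9 - 2}{-1 - 1} = -12 + \frac{1}{-2} \cdot 7 = -12 - \frac{7}{2} = - \frac{31}{2} \approx -15.5$)
$O = 9$ ($O = 56 - 47 = 9$)
$O z = 9 \left(- \frac{31}{2}\right) = - \frac{279}{2}$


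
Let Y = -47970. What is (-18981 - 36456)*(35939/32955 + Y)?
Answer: 29211887979869/10985 ≈ 2.6593e+9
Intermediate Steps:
(-18981 - 36456)*(35939/32955 + Y) = (-18981 - 36456)*(35939/32955 - 47970) = -55437*(35939*(1/32955) - 47970) = -55437*(35939/32955 - 47970) = -55437*(-1580815411/32955) = 29211887979869/10985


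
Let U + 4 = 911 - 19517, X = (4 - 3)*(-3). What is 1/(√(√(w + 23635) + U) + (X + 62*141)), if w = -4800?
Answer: 1/(8739 + I*√(18610 - √18835)) ≈ 0.0001144 - 1.779e-6*I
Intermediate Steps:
X = -3 (X = 1*(-3) = -3)
U = -18610 (U = -4 + (911 - 19517) = -4 - 18606 = -18610)
1/(√(√(w + 23635) + U) + (X + 62*141)) = 1/(√(√(-4800 + 23635) - 18610) + (-3 + 62*141)) = 1/(√(√18835 - 18610) + (-3 + 8742)) = 1/(√(-18610 + √18835) + 8739) = 1/(8739 + √(-18610 + √18835))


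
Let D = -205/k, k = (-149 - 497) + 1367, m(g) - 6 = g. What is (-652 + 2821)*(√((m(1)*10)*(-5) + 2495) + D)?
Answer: -444645/721 + 2169*√2145 ≈ 99839.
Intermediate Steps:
m(g) = 6 + g
k = 721 (k = -646 + 1367 = 721)
D = -205/721 ≈ -0.28433
(-652 + 2821)*(√((m(1)*10)*(-5) + 2495) + D) = (-652 + 2821)*(√(((6 + 1)*10)*(-5) + 2495) - 205/721) = 2169*(√((7*10)*(-5) + 2495) - 205/721) = 2169*(√(70*(-5) + 2495) - 205/721) = 2169*(√(-350 + 2495) - 205/721) = 2169*(√2145 - 205/721) = 2169*(-205/721 + √2145) = -444645/721 + 2169*√2145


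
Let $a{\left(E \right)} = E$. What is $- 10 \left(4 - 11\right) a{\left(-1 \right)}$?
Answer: $-70$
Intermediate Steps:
$- 10 \left(4 - 11\right) a{\left(-1 \right)} = - 10 \left(4 - 11\right) \left(-1\right) = \left(-10\right) \left(-7\right) \left(-1\right) = 70 \left(-1\right) = -70$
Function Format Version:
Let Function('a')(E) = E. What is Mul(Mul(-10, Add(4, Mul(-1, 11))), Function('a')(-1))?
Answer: -70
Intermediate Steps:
Mul(Mul(-10, Add(4, Mul(-1, 11))), Function('a')(-1)) = Mul(Mul(-10, Add(4, Mul(-1, 11))), -1) = Mul(Mul(-10, Add(4, -11)), -1) = Mul(Mul(-10, -7), -1) = Mul(70, -1) = -70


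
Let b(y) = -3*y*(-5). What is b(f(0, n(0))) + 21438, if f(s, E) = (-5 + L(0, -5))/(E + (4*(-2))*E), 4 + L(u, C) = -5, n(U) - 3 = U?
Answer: 21448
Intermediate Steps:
n(U) = 3 + U
L(u, C) = -9 (L(u, C) = -4 - 5 = -9)
f(s, E) = 2/E (f(s, E) = (-5 - 9)/(E + (4*(-2))*E) = -14/(E - 8*E) = -14*(-1/(7*E)) = -(-2)/E = 2/E)
b(y) = 15*y
b(f(0, n(0))) + 21438 = 15*(2/(3 + 0)) + 21438 = 15*(2/3) + 21438 = 15*(2*(⅓)) + 21438 = 15*(⅔) + 21438 = 10 + 21438 = 21448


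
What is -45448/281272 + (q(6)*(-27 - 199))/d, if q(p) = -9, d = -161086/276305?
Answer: -9880213387198/2831811337 ≈ -3489.0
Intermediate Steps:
d = -161086/276305 (d = -161086*1/276305 = -161086/276305 ≈ -0.58300)
-45448/281272 + (q(6)*(-27 - 199))/d = -45448/281272 + (-9*(-27 - 199))/(-161086/276305) = -45448*1/281272 - 9*(-226)*(-276305/161086) = -5681/35159 + 2034*(-276305/161086) = -5681/35159 - 281002185/80543 = -9880213387198/2831811337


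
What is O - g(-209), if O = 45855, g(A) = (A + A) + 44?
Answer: 46229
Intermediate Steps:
g(A) = 44 + 2*A (g(A) = 2*A + 44 = 44 + 2*A)
O - g(-209) = 45855 - (44 + 2*(-209)) = 45855 - (44 - 418) = 45855 - 1*(-374) = 45855 + 374 = 46229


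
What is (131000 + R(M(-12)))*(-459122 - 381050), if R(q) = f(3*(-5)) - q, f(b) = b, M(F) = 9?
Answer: -110042367872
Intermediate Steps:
R(q) = -15 - q (R(q) = 3*(-5) - q = -15 - q)
(131000 + R(M(-12)))*(-459122 - 381050) = (131000 + (-15 - 1*9))*(-459122 - 381050) = (131000 + (-15 - 9))*(-840172) = (131000 - 24)*(-840172) = 130976*(-840172) = -110042367872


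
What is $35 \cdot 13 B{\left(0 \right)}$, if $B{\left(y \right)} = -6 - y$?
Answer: $-2730$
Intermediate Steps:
$35 \cdot 13 B{\left(0 \right)} = 35 \cdot 13 \left(-6 - 0\right) = 455 \left(-6 + 0\right) = 455 \left(-6\right) = -2730$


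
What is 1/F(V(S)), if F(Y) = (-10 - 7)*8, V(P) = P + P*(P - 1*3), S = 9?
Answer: -1/136 ≈ -0.0073529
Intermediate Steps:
V(P) = P + P*(-3 + P) (V(P) = P + P*(P - 3) = P + P*(-3 + P))
F(Y) = -136 (F(Y) = -17*8 = -136)
1/F(V(S)) = 1/(-136) = -1/136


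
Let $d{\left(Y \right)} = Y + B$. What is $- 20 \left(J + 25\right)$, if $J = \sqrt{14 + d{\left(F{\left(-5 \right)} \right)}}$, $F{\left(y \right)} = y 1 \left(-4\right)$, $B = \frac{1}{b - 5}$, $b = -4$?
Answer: $-500 - \frac{20 \sqrt{305}}{3} \approx -616.43$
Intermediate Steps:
$B = - \frac{1}{9}$ ($B = \frac{1}{-4 - 5} = \frac{1}{-9} = - \frac{1}{9} \approx -0.11111$)
$F{\left(y \right)} = - 4 y$ ($F{\left(y \right)} = y \left(-4\right) = - 4 y$)
$d{\left(Y \right)} = - \frac{1}{9} + Y$ ($d{\left(Y \right)} = Y - \frac{1}{9} = - \frac{1}{9} + Y$)
$J = \frac{\sqrt{305}}{3}$ ($J = \sqrt{14 - - \frac{179}{9}} = \sqrt{14 + \left(- \frac{1}{9} + 20\right)} = \sqrt{14 + \frac{179}{9}} = \sqrt{\frac{305}{9}} = \frac{\sqrt{305}}{3} \approx 5.8214$)
$- 20 \left(J + 25\right) = - 20 \left(\frac{\sqrt{305}}{3} + 25\right) = - 20 \left(25 + \frac{\sqrt{305}}{3}\right) = -500 - \frac{20 \sqrt{305}}{3}$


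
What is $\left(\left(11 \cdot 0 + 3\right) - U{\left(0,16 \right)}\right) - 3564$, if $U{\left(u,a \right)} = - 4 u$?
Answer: $-3561$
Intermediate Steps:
$\left(\left(11 \cdot 0 + 3\right) - U{\left(0,16 \right)}\right) - 3564 = \left(\left(11 \cdot 0 + 3\right) - \left(-4\right) 0\right) - 3564 = \left(\left(0 + 3\right) - 0\right) - 3564 = \left(3 + 0\right) - 3564 = 3 - 3564 = -3561$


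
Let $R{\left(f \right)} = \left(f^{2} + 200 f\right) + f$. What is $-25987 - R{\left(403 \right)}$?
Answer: $-269399$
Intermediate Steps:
$R{\left(f \right)} = f^{2} + 201 f$
$-25987 - R{\left(403 \right)} = -25987 - 403 \left(201 + 403\right) = -25987 - 403 \cdot 604 = -25987 - 243412 = -269399$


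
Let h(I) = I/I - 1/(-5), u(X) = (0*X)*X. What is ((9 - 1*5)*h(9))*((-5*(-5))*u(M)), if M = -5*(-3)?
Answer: 0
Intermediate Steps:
M = 15
u(X) = 0 (u(X) = 0*X = 0)
h(I) = 6/5 (h(I) = 1 - 1*(-⅕) = 1 + ⅕ = 6/5)
((9 - 1*5)*h(9))*((-5*(-5))*u(M)) = ((9 - 1*5)*(6/5))*(-5*(-5)*0) = ((9 - 5)*(6/5))*(25*0) = (4*(6/5))*0 = (24/5)*0 = 0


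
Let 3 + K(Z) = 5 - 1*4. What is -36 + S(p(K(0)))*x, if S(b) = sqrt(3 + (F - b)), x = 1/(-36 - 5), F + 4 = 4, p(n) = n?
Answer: -36 - sqrt(5)/41 ≈ -36.055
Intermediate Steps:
K(Z) = -2 (K(Z) = -3 + (5 - 1*4) = -3 + (5 - 4) = -3 + 1 = -2)
F = 0 (F = -4 + 4 = 0)
x = -1/41 (x = 1/(-41) = -1/41 ≈ -0.024390)
S(b) = sqrt(3 - b) (S(b) = sqrt(3 + (0 - b)) = sqrt(3 - b))
-36 + S(p(K(0)))*x = -36 + sqrt(3 - 1*(-2))*(-1/41) = -36 + sqrt(3 + 2)*(-1/41) = -36 + sqrt(5)*(-1/41) = -36 - sqrt(5)/41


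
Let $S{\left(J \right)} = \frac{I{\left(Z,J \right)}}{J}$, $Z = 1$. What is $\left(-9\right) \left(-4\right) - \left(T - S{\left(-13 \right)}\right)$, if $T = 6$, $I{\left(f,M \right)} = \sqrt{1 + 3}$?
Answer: $\frac{388}{13} \approx 29.846$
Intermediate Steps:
$I{\left(f,M \right)} = 2$ ($I{\left(f,M \right)} = \sqrt{4} = 2$)
$S{\left(J \right)} = \frac{2}{J}$
$\left(-9\right) \left(-4\right) - \left(T - S{\left(-13 \right)}\right) = \left(-9\right) \left(-4\right) + \left(\frac{2}{-13} - 6\right) = 36 + \left(2 \left(- \frac{1}{13}\right) - 6\right) = 36 - \frac{80}{13} = \frac{388}{13}$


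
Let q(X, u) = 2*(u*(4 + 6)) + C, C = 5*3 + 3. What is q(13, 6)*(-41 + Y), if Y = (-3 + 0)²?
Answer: -4416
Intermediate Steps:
C = 18 (C = 15 + 3 = 18)
q(X, u) = 18 + 20*u (q(X, u) = 2*(u*(4 + 6)) + 18 = 2*(u*10) + 18 = 2*(10*u) + 18 = 20*u + 18 = 18 + 20*u)
Y = 9 (Y = (-3)² = 9)
q(13, 6)*(-41 + Y) = (18 + 20*6)*(-41 + 9) = (18 + 120)*(-32) = 138*(-32) = -4416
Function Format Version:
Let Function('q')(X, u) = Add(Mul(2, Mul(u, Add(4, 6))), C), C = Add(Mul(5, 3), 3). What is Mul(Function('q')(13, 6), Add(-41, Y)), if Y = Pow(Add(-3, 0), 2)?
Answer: -4416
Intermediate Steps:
C = 18 (C = Add(15, 3) = 18)
Function('q')(X, u) = Add(18, Mul(20, u)) (Function('q')(X, u) = Add(Mul(2, Mul(u, Add(4, 6))), 18) = Add(Mul(2, Mul(u, 10)), 18) = Add(Mul(2, Mul(10, u)), 18) = Add(Mul(20, u), 18) = Add(18, Mul(20, u)))
Y = 9 (Y = Pow(-3, 2) = 9)
Mul(Function('q')(13, 6), Add(-41, Y)) = Mul(Add(18, Mul(20, 6)), Add(-41, 9)) = Mul(Add(18, 120), -32) = Mul(138, -32) = -4416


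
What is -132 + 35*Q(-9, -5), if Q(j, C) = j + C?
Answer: -622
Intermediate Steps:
Q(j, C) = C + j
-132 + 35*Q(-9, -5) = -132 + 35*(-5 - 9) = -132 + 35*(-14) = -132 - 490 = -622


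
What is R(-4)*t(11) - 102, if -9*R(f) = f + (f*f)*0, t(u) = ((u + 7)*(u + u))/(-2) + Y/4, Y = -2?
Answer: -1712/9 ≈ -190.22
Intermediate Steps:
t(u) = -1/2 - u*(7 + u) (t(u) = ((u + 7)*(u + u))/(-2) - 2/4 = ((7 + u)*(2*u))*(-1/2) - 2*1/4 = (2*u*(7 + u))*(-1/2) - 1/2 = -u*(7 + u) - 1/2 = -1/2 - u*(7 + u))
R(f) = -f/9 (R(f) = -(f + (f*f)*0)/9 = -(f + f**2*0)/9 = -(f + 0)/9 = -f/9)
R(-4)*t(11) - 102 = (-1/9*(-4))*(-1/2 - 1*11**2 - 7*11) - 102 = 4*(-1/2 - 1*121 - 77)/9 - 102 = 4*(-1/2 - 121 - 77)/9 - 102 = (4/9)*(-397/2) - 102 = -794/9 - 102 = -1712/9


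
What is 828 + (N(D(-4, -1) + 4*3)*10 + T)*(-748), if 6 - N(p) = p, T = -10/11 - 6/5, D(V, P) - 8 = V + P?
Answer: 348628/5 ≈ 69726.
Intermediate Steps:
D(V, P) = 8 + P + V (D(V, P) = 8 + (V + P) = 8 + (P + V) = 8 + P + V)
T = -116/55 (T = -10*1/11 - 6*⅕ = -10/11 - 6/5 = -116/55 ≈ -2.1091)
N(p) = 6 - p
828 + (N(D(-4, -1) + 4*3)*10 + T)*(-748) = 828 + ((6 - ((8 - 1 - 4) + 4*3))*10 - 116/55)*(-748) = 828 + ((6 - (3 + 12))*10 - 116/55)*(-748) = 828 + ((6 - 1*15)*10 - 116/55)*(-748) = 828 + ((6 - 15)*10 - 116/55)*(-748) = 828 + (-9*10 - 116/55)*(-748) = 828 + (-90 - 116/55)*(-748) = 828 - 5066/55*(-748) = 828 + 344488/5 = 348628/5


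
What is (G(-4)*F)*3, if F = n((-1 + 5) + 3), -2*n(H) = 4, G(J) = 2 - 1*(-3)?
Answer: -30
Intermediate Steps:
G(J) = 5 (G(J) = 2 + 3 = 5)
n(H) = -2 (n(H) = -½*4 = -2)
F = -2
(G(-4)*F)*3 = (5*(-2))*3 = -10*3 = -30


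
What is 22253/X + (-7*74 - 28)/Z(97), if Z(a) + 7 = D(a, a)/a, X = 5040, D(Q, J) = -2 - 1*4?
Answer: 8062051/98640 ≈ 81.732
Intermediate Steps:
D(Q, J) = -6 (D(Q, J) = -2 - 4 = -6)
Z(a) = -7 - 6/a
22253/X + (-7*74 - 28)/Z(97) = 22253/5040 + (-7*74 - 28)/(-7 - 6/97) = 22253*(1/5040) + (-518 - 28)/(-7 - 6*1/97) = 3179/720 - 546/(-7 - 6/97) = 3179/720 - 546/(-685/97) = 3179/720 - 546*(-97/685) = 3179/720 + 52962/685 = 8062051/98640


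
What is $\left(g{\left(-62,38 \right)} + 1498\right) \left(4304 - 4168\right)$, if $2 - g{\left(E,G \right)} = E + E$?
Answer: $220864$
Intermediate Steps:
$g{\left(E,G \right)} = 2 - 2 E$ ($g{\left(E,G \right)} = 2 - \left(E + E\right) = 2 - 2 E$)
$\left(g{\left(-62,38 \right)} + 1498\right) \left(4304 - 4168\right) = \left(\left(2 - -124\right) + 1498\right) \left(4304 - 4168\right) = \left(\left(2 + 124\right) + 1498\right) 136 = \left(126 + 1498\right) 136 = 1624 \cdot 136 = 220864$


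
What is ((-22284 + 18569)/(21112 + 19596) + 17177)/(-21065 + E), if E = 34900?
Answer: 699237601/563195180 ≈ 1.2416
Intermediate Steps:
((-22284 + 18569)/(21112 + 19596) + 17177)/(-21065 + E) = ((-22284 + 18569)/(21112 + 19596) + 17177)/(-21065 + 34900) = (-3715/40708 + 17177)/13835 = (-3715*1/40708 + 17177)*(1/13835) = (-3715/40708 + 17177)*(1/13835) = (699237601/40708)*(1/13835) = 699237601/563195180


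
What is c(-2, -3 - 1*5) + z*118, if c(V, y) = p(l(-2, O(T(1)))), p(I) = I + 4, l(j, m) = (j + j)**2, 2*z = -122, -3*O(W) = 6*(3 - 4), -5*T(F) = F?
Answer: -7178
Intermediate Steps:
T(F) = -F/5
O(W) = 2 (O(W) = -2*(3 - 4) = -2*(-1) = -1/3*(-6) = 2)
z = -61 (z = (1/2)*(-122) = -61)
l(j, m) = 4*j**2 (l(j, m) = (2*j)**2 = 4*j**2)
p(I) = 4 + I
c(V, y) = 20 (c(V, y) = 4 + 4*(-2)**2 = 4 + 4*4 = 4 + 16 = 20)
c(-2, -3 - 1*5) + z*118 = 20 - 61*118 = 20 - 7198 = -7178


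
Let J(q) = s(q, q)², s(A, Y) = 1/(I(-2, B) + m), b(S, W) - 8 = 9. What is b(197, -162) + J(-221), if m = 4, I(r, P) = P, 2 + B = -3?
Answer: 18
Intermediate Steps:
B = -5 (B = -2 - 3 = -5)
b(S, W) = 17 (b(S, W) = 8 + 9 = 17)
s(A, Y) = -1 (s(A, Y) = 1/(-5 + 4) = 1/(-1) = -1)
J(q) = 1 (J(q) = (-1)² = 1)
b(197, -162) + J(-221) = 17 + 1 = 18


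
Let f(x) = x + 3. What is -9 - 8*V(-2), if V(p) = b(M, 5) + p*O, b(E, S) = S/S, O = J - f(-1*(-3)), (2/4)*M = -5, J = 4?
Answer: -49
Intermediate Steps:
M = -10 (M = 2*(-5) = -10)
f(x) = 3 + x
O = -2 (O = 4 - (3 - 1*(-3)) = 4 - (3 + 3) = 4 - 1*6 = 4 - 6 = -2)
b(E, S) = 1
V(p) = 1 - 2*p (V(p) = 1 + p*(-2) = 1 - 2*p)
-9 - 8*V(-2) = -9 - 8*(1 - 2*(-2)) = -9 - 8*(1 + 4) = -9 - 8*5 = -9 - 40 = -49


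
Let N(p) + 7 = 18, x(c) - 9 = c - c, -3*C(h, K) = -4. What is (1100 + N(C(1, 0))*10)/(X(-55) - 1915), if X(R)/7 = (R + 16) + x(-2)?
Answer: -242/425 ≈ -0.56941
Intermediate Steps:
C(h, K) = 4/3 (C(h, K) = -⅓*(-4) = 4/3)
x(c) = 9 (x(c) = 9 + (c - c) = 9 + 0 = 9)
N(p) = 11 (N(p) = -7 + 18 = 11)
X(R) = 175 + 7*R (X(R) = 7*((R + 16) + 9) = 7*((16 + R) + 9) = 7*(25 + R) = 175 + 7*R)
(1100 + N(C(1, 0))*10)/(X(-55) - 1915) = (1100 + 11*10)/((175 + 7*(-55)) - 1915) = (1100 + 110)/((175 - 385) - 1915) = 1210/(-210 - 1915) = 1210/(-2125) = 1210*(-1/2125) = -242/425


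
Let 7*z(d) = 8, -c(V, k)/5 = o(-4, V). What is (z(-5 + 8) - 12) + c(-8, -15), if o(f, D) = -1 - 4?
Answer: 99/7 ≈ 14.143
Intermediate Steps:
o(f, D) = -5
c(V, k) = 25 (c(V, k) = -5*(-5) = 25)
z(d) = 8/7 (z(d) = (⅐)*8 = 8/7)
(z(-5 + 8) - 12) + c(-8, -15) = (8/7 - 12) + 25 = -76/7 + 25 = 99/7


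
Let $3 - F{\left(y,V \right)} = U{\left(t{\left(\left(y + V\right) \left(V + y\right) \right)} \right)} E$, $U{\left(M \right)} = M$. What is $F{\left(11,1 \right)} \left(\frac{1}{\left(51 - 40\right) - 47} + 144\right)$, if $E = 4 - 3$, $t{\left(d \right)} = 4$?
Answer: $- \frac{5183}{36} \approx -143.97$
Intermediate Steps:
$E = 1$
$F{\left(y,V \right)} = -1$ ($F{\left(y,V \right)} = 3 - 4 \cdot 1 = 3 - 4 = -1$)
$F{\left(11,1 \right)} \left(\frac{1}{\left(51 - 40\right) - 47} + 144\right) = - (\frac{1}{\left(51 - 40\right) - 47} + 144) = - (\frac{1}{11 - 47} + 144) = - (\frac{1}{-36} + 144) = - (- \frac{1}{36} + 144) = \left(-1\right) \frac{5183}{36} = - \frac{5183}{36}$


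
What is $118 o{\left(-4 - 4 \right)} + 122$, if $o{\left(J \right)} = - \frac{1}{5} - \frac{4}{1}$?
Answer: $- \frac{1868}{5} \approx -373.6$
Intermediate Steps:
$o{\left(J \right)} = - \frac{21}{5}$ ($o{\left(J \right)} = \left(-1\right) \frac{1}{5} - 4 = - \frac{1}{5} - 4 = - \frac{21}{5}$)
$118 o{\left(-4 - 4 \right)} + 122 = 118 \left(- \frac{21}{5}\right) + 122 = - \frac{2478}{5} + 122 = - \frac{1868}{5}$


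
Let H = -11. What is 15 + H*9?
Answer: -84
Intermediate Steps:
15 + H*9 = 15 - 11*9 = 15 - 99 = -84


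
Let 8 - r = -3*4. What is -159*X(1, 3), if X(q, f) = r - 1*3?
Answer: -2703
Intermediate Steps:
r = 20 (r = 8 - (-3)*4 = 8 - 1*(-12) = 8 + 12 = 20)
X(q, f) = 17 (X(q, f) = 20 - 1*3 = 20 - 3 = 17)
-159*X(1, 3) = -159*17 = -2703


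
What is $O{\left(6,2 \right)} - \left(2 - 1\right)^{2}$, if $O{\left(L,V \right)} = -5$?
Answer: $-6$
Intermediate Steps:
$O{\left(6,2 \right)} - \left(2 - 1\right)^{2} = -5 - \left(2 - 1\right)^{2} = -5 - 1^{2} = -5 - 1 = -6$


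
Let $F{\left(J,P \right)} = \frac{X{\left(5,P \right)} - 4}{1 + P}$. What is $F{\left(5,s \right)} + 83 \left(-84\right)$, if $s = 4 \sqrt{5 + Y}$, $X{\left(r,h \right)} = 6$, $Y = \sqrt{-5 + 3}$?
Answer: $-6972 + \frac{2}{1 + 4 \sqrt{5 + i \sqrt{2}}} \approx -6971.8 - 0.024514 i$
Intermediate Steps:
$Y = i \sqrt{2}$ ($Y = \sqrt{-2} = i \sqrt{2} \approx 1.4142 i$)
$s = 4 \sqrt{5 + i \sqrt{2}} \approx 9.0316 + 1.2527 i$
$F{\left(J,P \right)} = \frac{2}{1 + P}$ ($F{\left(J,P \right)} = \frac{6 - 4}{1 + P} = \frac{2}{1 + P}$)
$F{\left(5,s \right)} + 83 \left(-84\right) = \frac{2}{1 + 4 \sqrt{5 + i \sqrt{2}}} + 83 \left(-84\right) = \frac{2}{1 + 4 \sqrt{5 + i \sqrt{2}}} - 6972 = -6972 + \frac{2}{1 + 4 \sqrt{5 + i \sqrt{2}}}$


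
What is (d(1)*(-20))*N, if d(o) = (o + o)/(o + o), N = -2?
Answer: 40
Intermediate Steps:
d(o) = 1 (d(o) = (2*o)/((2*o)) = (2*o)*(1/(2*o)) = 1)
(d(1)*(-20))*N = (1*(-20))*(-2) = -20*(-2) = 40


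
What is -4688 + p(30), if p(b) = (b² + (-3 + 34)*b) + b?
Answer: -2828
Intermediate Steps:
p(b) = b² + 32*b (p(b) = (b² + 31*b) + b = b² + 32*b)
-4688 + p(30) = -4688 + 30*(32 + 30) = -4688 + 30*62 = -4688 + 1860 = -2828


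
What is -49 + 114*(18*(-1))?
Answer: -2101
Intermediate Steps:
-49 + 114*(18*(-1)) = -49 + 114*(-18) = -49 - 2052 = -2101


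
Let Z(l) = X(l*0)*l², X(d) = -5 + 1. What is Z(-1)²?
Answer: 16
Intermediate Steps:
X(d) = -4
Z(l) = -4*l²
Z(-1)² = (-4*(-1)²)² = (-4*1)² = (-4)² = 16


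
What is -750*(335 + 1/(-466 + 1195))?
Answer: -61054000/243 ≈ -2.5125e+5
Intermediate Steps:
-750*(335 + 1/(-466 + 1195)) = -750*(335 + 1/729) = -750*244216/729 = -61054000/243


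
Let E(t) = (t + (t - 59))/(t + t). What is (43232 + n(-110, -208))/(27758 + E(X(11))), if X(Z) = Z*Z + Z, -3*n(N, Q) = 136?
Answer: 11401280/7328317 ≈ 1.5558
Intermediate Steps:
n(N, Q) = -136/3 (n(N, Q) = -1/3*136 = -136/3)
X(Z) = Z + Z**2 (X(Z) = Z**2 + Z = Z + Z**2)
E(t) = (-59 + 2*t)/(2*t) (E(t) = (t + (-59 + t))/((2*t)) = (-59 + 2*t)*(1/(2*t)) = (-59 + 2*t)/(2*t))
(43232 + n(-110, -208))/(27758 + E(X(11))) = (43232 - 136/3)/(27758 + (-59/2 + 11*(1 + 11))/((11*(1 + 11)))) = 129560/(3*(27758 + (-59/2 + 11*12)/((11*12)))) = 129560/(3*(27758 + (-59/2 + 132)/132)) = 129560/(3*(27758 + (1/132)*(205/2))) = 129560/(3*(27758 + 205/264)) = 129560/(3*(7328317/264)) = (129560/3)*(264/7328317) = 11401280/7328317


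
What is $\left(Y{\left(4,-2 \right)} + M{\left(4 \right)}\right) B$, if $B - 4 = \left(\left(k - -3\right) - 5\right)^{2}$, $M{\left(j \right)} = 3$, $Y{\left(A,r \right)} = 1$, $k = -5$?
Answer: $212$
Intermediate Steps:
$B = 53$ ($B = 4 + \left(\left(-5 - -3\right) - 5\right)^{2} = 4 + \left(\left(-5 + 3\right) - 5\right)^{2} = 4 + \left(-2 - 5\right)^{2} = 4 + \left(-7\right)^{2} = 4 + 49 = 53$)
$\left(Y{\left(4,-2 \right)} + M{\left(4 \right)}\right) B = \left(1 + 3\right) 53 = 4 \cdot 53 = 212$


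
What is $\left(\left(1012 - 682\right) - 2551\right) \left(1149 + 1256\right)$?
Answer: $-5341505$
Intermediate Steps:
$\left(\left(1012 - 682\right) - 2551\right) \left(1149 + 1256\right) = \left(330 - 2551\right) 2405 = \left(-2221\right) 2405 = -5341505$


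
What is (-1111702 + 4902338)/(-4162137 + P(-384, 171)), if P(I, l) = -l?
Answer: -947659/1040577 ≈ -0.91071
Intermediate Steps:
(-1111702 + 4902338)/(-4162137 + P(-384, 171)) = (-1111702 + 4902338)/(-4162137 - 1*171) = 3790636/(-4162137 - 171) = 3790636/(-4162308) = 3790636*(-1/4162308) = -947659/1040577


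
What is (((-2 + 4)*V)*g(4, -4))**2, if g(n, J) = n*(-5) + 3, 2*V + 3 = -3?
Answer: 10404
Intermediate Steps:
V = -3 (V = -3/2 + (1/2)*(-3) = -3/2 - 3/2 = -3)
g(n, J) = 3 - 5*n (g(n, J) = -5*n + 3 = 3 - 5*n)
(((-2 + 4)*V)*g(4, -4))**2 = (((-2 + 4)*(-3))*(3 - 5*4))**2 = ((2*(-3))*(3 - 20))**2 = (-6*(-17))**2 = 102**2 = 10404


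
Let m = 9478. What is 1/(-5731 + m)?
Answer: 1/3747 ≈ 0.00026688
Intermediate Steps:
1/(-5731 + m) = 1/(-5731 + 9478) = 1/3747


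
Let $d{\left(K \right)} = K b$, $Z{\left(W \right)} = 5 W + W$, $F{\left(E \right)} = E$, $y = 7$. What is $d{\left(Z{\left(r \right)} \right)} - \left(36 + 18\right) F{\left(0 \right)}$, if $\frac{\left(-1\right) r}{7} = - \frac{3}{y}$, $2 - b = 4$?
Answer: $-36$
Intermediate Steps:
$b = -2$ ($b = 2 - 4 = -2$)
$r = 3$ ($r = - 7 \left(- \frac{3}{7}\right) = - 7 \left(\left(-3\right) \frac{1}{7}\right) = \left(-7\right) \left(- \frac{3}{7}\right) = 3$)
$Z{\left(W \right)} = 6 W$
$d{\left(K \right)} = - 2 K$ ($d{\left(K \right)} = K \left(-2\right) = - 2 K$)
$d{\left(Z{\left(r \right)} \right)} - \left(36 + 18\right) F{\left(0 \right)} = - 2 \cdot 6 \cdot 3 - \left(36 + 18\right) 0 = \left(-2\right) 18 - 54 \cdot 0 = -36 - 0 = -36 + 0 = -36$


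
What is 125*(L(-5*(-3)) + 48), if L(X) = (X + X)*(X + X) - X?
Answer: 116625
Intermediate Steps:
L(X) = -X + 4*X**2 (L(X) = (2*X)*(2*X) - X = 4*X**2 - X = -X + 4*X**2)
125*(L(-5*(-3)) + 48) = 125*((-5*(-3))*(-1 + 4*(-5*(-3))) + 48) = 125*(15*(-1 + 4*15) + 48) = 125*(15*(-1 + 60) + 48) = 125*(15*59 + 48) = 125*(885 + 48) = 125*933 = 116625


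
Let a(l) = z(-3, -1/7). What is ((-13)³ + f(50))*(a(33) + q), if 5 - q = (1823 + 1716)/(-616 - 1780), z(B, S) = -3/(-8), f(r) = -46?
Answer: -73648905/4792 ≈ -15369.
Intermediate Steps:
z(B, S) = 3/8 (z(B, S) = -3*(-⅛) = 3/8)
a(l) = 3/8
q = 15519/2396 (q = 5 - (1823 + 1716)/(-616 - 1780) = 5 - 3539/(-2396) = 5 - 3539*(-1)/2396 = 5 - 1*(-3539/2396) = 5 + 3539/2396 = 15519/2396 ≈ 6.4770)
((-13)³ + f(50))*(a(33) + q) = ((-13)³ - 46)*(3/8 + 15519/2396) = (-2197 - 46)*(32835/4792) = -2243*32835/4792 = -73648905/4792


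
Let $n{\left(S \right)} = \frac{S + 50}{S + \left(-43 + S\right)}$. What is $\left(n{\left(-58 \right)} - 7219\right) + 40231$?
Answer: $\frac{5248916}{159} \approx 33012.0$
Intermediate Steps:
$n{\left(S \right)} = \frac{50 + S}{-43 + 2 S}$
$\left(n{\left(-58 \right)} - 7219\right) + 40231 = \left(\frac{50 - 58}{-43 + 2 \left(-58\right)} - 7219\right) + 40231 = \left(\frac{1}{-43 - 116} \left(-8\right) - 7219\right) + 40231 = \left(\frac{1}{-159} \left(-8\right) - 7219\right) + 40231 = \left(\left(- \frac{1}{159}\right) \left(-8\right) - 7219\right) + 40231 = \left(\frac{8}{159} - 7219\right) + 40231 = - \frac{1147813}{159} + 40231 = \frac{5248916}{159}$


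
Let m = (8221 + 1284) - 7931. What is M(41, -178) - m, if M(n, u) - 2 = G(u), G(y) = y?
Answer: -1750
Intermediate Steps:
M(n, u) = 2 + u
m = 1574 (m = 9505 - 7931 = 1574)
M(41, -178) - m = (2 - 178) - 1*1574 = -176 - 1574 = -1750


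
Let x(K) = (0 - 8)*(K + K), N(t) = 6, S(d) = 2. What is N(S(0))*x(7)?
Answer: -672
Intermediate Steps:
x(K) = -16*K
N(S(0))*x(7) = 6*(-16*7) = 6*(-112) = -672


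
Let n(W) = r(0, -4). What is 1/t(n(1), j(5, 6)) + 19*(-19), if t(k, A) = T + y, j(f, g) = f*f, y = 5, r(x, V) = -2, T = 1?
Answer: -2165/6 ≈ -360.83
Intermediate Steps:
n(W) = -2
j(f, g) = f**2
t(k, A) = 6 (t(k, A) = 1 + 5 = 6)
1/t(n(1), j(5, 6)) + 19*(-19) = 1/6 + 19*(-19) = 1/6 - 361 = -2165/6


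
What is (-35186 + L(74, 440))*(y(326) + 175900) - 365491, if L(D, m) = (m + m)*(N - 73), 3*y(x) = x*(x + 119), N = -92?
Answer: -121359385693/3 ≈ -4.0453e+10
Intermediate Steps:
y(x) = x*(119 + x)/3 (y(x) = (x*(x + 119))/3 = (x*(119 + x))/3 = x*(119 + x)/3)
L(D, m) = -330*m (L(D, m) = (m + m)*(-92 - 73) = (2*m)*(-165) = -330*m)
(-35186 + L(74, 440))*(y(326) + 175900) - 365491 = (-35186 - 330*440)*((1/3)*326*(119 + 326) + 175900) - 365491 = (-35186 - 145200)*((1/3)*326*445 + 175900) - 365491 = -180386*(145070/3 + 175900) - 365491 = -180386*672770/3 - 365491 = -121358289220/3 - 365491 = -121359385693/3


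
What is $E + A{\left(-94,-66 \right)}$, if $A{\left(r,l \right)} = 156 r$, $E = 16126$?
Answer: $1462$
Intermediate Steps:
$E + A{\left(-94,-66 \right)} = 16126 + 156 \left(-94\right) = 16126 - 14664 = 1462$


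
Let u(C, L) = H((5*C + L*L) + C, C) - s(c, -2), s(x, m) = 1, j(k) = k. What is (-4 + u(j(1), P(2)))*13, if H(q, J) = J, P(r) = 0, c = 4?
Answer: -52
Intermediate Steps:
u(C, L) = -1 + C (u(C, L) = C - 1*1 = C - 1 = -1 + C)
(-4 + u(j(1), P(2)))*13 = (-4 + (-1 + 1))*13 = (-4 + 0)*13 = -4*13 = -52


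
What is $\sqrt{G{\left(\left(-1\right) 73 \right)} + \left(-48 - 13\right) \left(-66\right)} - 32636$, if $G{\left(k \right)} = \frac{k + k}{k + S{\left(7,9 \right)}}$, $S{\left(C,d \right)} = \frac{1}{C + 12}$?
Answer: $-32636 + \frac{\sqrt{214938185}}{231} \approx -32573.0$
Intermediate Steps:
$S{\left(C,d \right)} = \frac{1}{12 + C}$
$G{\left(k \right)} = \frac{2 k}{\frac{1}{19} + k}$ ($G{\left(k \right)} = \frac{k + k}{k + \frac{1}{12 + 7}} = \frac{2 k}{k + \frac{1}{19}} = \frac{2 k}{\frac{1}{19} + k}$)
$\sqrt{G{\left(\left(-1\right) 73 \right)} + \left(-48 - 13\right) \left(-66\right)} - 32636 = \sqrt{\frac{38 \left(\left(-1\right) 73\right)}{1 + 19 \left(\left(-1\right) 73\right)} + \left(-48 - 13\right) \left(-66\right)} - 32636 = \sqrt{38 \left(-73\right) \frac{1}{1 + 19 \left(-73\right)} - -4026} - 32636 = \sqrt{38 \left(-73\right) \frac{1}{1 - 1387} + 4026} - 32636 = \sqrt{38 \left(-73\right) \frac{1}{-1386} + 4026} - 32636 = \sqrt{38 \left(-73\right) \left(- \frac{1}{1386}\right) + 4026} - 32636 = \sqrt{\frac{1387}{693} + 4026} - 32636 = \sqrt{\frac{2791405}{693}} - 32636 = \frac{\sqrt{214938185}}{231} - 32636 = -32636 + \frac{\sqrt{214938185}}{231}$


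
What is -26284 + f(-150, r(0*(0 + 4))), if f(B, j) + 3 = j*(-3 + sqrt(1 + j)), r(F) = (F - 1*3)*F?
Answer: -26287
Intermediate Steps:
r(F) = F*(-3 + F) (r(F) = (F - 3)*F = (-3 + F)*F = F*(-3 + F))
f(B, j) = -3 + j*(-3 + sqrt(1 + j))
-26284 + f(-150, r(0*(0 + 4))) = -26284 + (-3 - 3*0*(0 + 4)*(-3 + 0*(0 + 4)) + ((0*(0 + 4))*(-3 + 0*(0 + 4)))*sqrt(1 + (0*(0 + 4))*(-3 + 0*(0 + 4)))) = -26284 + (-3 - 3*0*4*(-3 + 0*4) + ((0*4)*(-3 + 0*4))*sqrt(1 + (0*4)*(-3 + 0*4))) = -26284 + (-3 - 0*(-3 + 0) + (0*(-3 + 0))*sqrt(1 + 0*(-3 + 0))) = -26284 + (-3 - 0*(-3) + (0*(-3))*sqrt(1 + 0*(-3))) = -26284 + (-3 - 3*0 + 0*sqrt(1 + 0)) = -26284 + (-3 + 0 + 0*sqrt(1)) = -26284 + (-3 + 0 + 0*1) = -26284 + (-3 + 0 + 0) = -26284 - 3 = -26287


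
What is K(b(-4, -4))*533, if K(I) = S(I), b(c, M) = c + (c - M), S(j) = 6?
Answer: 3198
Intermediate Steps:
b(c, M) = -M + 2*c
K(I) = 6
K(b(-4, -4))*533 = 6*533 = 3198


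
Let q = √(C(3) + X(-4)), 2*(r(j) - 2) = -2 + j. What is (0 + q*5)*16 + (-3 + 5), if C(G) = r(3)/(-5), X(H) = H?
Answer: 2 + 120*I*√2 ≈ 2.0 + 169.71*I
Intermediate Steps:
r(j) = 1 + j/2 (r(j) = 2 + (-2 + j)/2 = 2 + (-1 + j/2) = 1 + j/2)
C(G) = -½ (C(G) = (1 + (½)*3)/(-5) = (1 + 3/2)*(-⅕) = (5/2)*(-⅕) = -½)
q = 3*I*√2/2 (q = √(-½ - 4) = √(-9/2) = 3*I*√2/2 ≈ 2.1213*I)
(0 + q*5)*16 + (-3 + 5) = (0 + (3*I*√2/2)*5)*16 + (-3 + 5) = (0 + 15*I*√2/2)*16 + 2 = (15*I*√2/2)*16 + 2 = 120*I*√2 + 2 = 2 + 120*I*√2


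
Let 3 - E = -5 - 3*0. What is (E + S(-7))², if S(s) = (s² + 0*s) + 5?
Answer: 3844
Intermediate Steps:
S(s) = 5 + s² (S(s) = (s² + 0) + 5 = s² + 5 = 5 + s²)
E = 8 (E = 3 - (-5 - 3*0) = 3 - (-5 + 0) = 3 - 1*(-5) = 3 + 5 = 8)
(E + S(-7))² = (8 + (5 + (-7)²))² = (8 + (5 + 49))² = (8 + 54)² = 62² = 3844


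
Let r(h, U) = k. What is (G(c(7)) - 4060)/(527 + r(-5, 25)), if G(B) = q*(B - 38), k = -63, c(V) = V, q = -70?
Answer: -945/232 ≈ -4.0733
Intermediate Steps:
r(h, U) = -63
G(B) = 2660 - 70*B (G(B) = -70*(B - 38) = -70*(-38 + B) = 2660 - 70*B)
(G(c(7)) - 4060)/(527 + r(-5, 25)) = ((2660 - 70*7) - 4060)/(527 - 63) = ((2660 - 490) - 4060)/464 = (2170 - 4060)*(1/464) = -1890*1/464 = -945/232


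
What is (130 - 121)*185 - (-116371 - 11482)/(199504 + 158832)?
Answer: 54250663/32576 ≈ 1665.4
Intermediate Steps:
(130 - 121)*185 - (-116371 - 11482)/(199504 + 158832) = 9*185 - (-127853)/358336 = 1665 - (-127853)/358336 = 1665 - 1*(-11623/32576) = 1665 + 11623/32576 = 54250663/32576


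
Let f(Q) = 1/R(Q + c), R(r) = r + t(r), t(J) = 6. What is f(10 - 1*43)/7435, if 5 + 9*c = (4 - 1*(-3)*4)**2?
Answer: 9/59480 ≈ 0.00015131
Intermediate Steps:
c = 251/9 (c = -5/9 + (4 - 1*(-3)*4)**2/9 = -5/9 + (4 + 3*4)**2/9 = -5/9 + (4 + 12)**2/9 = -5/9 + (1/9)*16**2 = -5/9 + (1/9)*256 = -5/9 + 256/9 = 251/9 ≈ 27.889)
R(r) = 6 + r (R(r) = r + 6 = 6 + r)
f(Q) = 1/(305/9 + Q) (f(Q) = 1/(6 + (Q + 251/9)) = 1/(6 + (251/9 + Q)) = 1/(305/9 + Q))
f(10 - 1*43)/7435 = (9/(305 + 9*(10 - 1*43)))/7435 = (9/(305 + 9*(10 - 43)))*(1/7435) = (9/(305 + 9*(-33)))*(1/7435) = (9/(305 - 297))*(1/7435) = (9/8)*(1/7435) = 9/59480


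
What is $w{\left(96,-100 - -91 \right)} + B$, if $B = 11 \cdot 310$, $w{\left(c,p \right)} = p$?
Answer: $3401$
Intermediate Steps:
$B = 3410$
$w{\left(96,-100 - -91 \right)} + B = \left(-100 - -91\right) + 3410 = \left(-100 + 91\right) + 3410 = -9 + 3410 = 3401$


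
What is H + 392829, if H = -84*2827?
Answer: 155361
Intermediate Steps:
H = -237468
H + 392829 = -237468 + 392829 = 155361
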